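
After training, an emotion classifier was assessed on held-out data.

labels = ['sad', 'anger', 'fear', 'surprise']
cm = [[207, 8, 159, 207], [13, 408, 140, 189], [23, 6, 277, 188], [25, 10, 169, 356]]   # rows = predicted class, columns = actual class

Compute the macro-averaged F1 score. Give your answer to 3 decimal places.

0.525

Per-class F1 score (2·TP/(2·TP+FP+FN)):
  sad: TP=207, FP=8+159+207=374, FN=13+23+25=61 → 414/849 = 0.4876
  anger: TP=408, FP=13+140+189=342, FN=8+6+10=24 → 816/1182 = 0.6904
  fear: TP=277, FP=23+6+188=217, FN=159+140+169=468 → 554/1239 = 0.4471
  surprise: TP=356, FP=25+10+169=204, FN=207+189+188=584 → 712/1500 = 0.4747
Macro-F1 score = mean = (0.4876 + 0.6904 + 0.4471 + 0.4747) / 4 = 0.525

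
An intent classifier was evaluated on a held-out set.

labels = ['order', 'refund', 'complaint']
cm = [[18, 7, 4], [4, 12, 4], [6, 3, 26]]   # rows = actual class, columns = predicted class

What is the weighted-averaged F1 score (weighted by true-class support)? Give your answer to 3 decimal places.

0.668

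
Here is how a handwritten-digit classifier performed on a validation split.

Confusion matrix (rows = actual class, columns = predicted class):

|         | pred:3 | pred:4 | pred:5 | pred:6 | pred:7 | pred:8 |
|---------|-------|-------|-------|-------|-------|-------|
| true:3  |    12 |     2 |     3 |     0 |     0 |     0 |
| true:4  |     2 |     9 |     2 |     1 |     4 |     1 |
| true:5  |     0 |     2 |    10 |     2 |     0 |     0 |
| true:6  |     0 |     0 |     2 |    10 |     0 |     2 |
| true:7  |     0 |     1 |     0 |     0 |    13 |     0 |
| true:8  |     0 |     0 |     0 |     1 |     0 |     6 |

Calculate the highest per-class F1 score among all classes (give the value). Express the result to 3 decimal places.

0.839

Per-class F1 score (2·TP/(2·TP+FP+FN)):
  3: TP=12, FP=2+0+0+0+0=2, FN=2+3+0+0+0=5 → 24/31 = 0.7742
  4: TP=9, FP=2+2+0+1+0=5, FN=2+2+1+4+1=10 → 18/33 = 0.5455
  5: TP=10, FP=3+2+2+0+0=7, FN=0+2+2+0+0=4 → 20/31 = 0.6452
  6: TP=10, FP=0+1+2+0+1=4, FN=0+0+2+0+2=4 → 20/28 = 0.7143
  7: TP=13, FP=0+4+0+0+0=4, FN=0+1+0+0+0=1 → 26/31 = 0.8387
  8: TP=6, FP=0+1+0+2+0=3, FN=0+0+0+1+0=1 → 12/16 = 0.7500
Highest is class '7' with F1 score = 0.839.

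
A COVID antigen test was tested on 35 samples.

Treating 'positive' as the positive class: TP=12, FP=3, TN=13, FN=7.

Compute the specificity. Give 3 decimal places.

0.813

Specificity = TN/(TN+FP) = 13/(13+3) = 0.813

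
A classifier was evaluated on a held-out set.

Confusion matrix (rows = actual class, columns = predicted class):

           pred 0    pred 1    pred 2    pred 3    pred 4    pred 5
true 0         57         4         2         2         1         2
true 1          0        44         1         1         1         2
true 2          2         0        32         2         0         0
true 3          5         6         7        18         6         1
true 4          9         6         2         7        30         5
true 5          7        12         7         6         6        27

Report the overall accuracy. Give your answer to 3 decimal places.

0.650

Accuracy = trace / total = (57+44+32+18+30+27=208) / 320 = 208/320 = 0.650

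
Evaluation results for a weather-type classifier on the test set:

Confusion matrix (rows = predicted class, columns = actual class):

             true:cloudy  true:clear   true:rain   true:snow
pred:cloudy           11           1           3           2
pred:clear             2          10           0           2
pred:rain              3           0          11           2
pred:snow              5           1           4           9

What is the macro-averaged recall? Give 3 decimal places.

Per-class recall (TP/(TP+FN)):
  cloudy: TP=11, FN=2+3+5=10 → 11/21 = 0.5238
  clear: TP=10, FN=1+0+1=2 → 10/12 = 0.8333
  rain: TP=11, FN=3+0+4=7 → 11/18 = 0.6111
  snow: TP=9, FN=2+2+2=6 → 9/15 = 0.6000
Macro-recall = mean = (0.5238 + 0.8333 + 0.6111 + 0.6000) / 4 = 0.642

0.642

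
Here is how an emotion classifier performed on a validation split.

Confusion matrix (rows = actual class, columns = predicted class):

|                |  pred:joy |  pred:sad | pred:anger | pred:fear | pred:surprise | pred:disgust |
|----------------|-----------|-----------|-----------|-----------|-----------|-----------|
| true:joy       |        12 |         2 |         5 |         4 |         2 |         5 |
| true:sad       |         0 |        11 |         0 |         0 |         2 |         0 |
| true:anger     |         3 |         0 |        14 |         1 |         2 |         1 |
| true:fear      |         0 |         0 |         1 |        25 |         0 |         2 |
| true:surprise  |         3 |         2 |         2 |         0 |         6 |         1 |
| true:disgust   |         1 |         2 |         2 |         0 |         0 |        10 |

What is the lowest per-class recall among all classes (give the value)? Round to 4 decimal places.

Per-class recall (TP/(TP+FN)):
  joy: TP=12, FN=2+5+4+2+5=18 → 12/30 = 0.40000
  sad: TP=11, FN=0+0+0+2+0=2 → 11/13 = 0.84615
  anger: TP=14, FN=3+0+1+2+1=7 → 14/21 = 0.66667
  fear: TP=25, FN=0+0+1+0+2=3 → 25/28 = 0.89286
  surprise: TP=6, FN=3+2+2+0+1=8 → 6/14 = 0.42857
  disgust: TP=10, FN=1+2+2+0+0=5 → 10/15 = 0.66667
Lowest is class 'joy' with recall = 0.4000.

0.4000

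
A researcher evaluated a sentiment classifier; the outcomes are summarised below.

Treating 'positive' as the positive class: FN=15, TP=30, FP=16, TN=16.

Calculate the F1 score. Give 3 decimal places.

Precision = TP/(TP+FP) = 30/46 = 0.6522
Recall = TP/(TP+FN) = 30/45 = 0.6667
F1 = 2·TP/(2·TP+FP+FN) = 60/91 = 0.659

0.659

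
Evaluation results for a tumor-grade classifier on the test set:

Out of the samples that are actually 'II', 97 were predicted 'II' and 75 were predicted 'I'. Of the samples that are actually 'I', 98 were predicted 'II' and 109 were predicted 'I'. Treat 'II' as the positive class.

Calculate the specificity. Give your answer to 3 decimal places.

Specificity = TN/(TN+FP) = 109/(109+98) = 0.527

0.527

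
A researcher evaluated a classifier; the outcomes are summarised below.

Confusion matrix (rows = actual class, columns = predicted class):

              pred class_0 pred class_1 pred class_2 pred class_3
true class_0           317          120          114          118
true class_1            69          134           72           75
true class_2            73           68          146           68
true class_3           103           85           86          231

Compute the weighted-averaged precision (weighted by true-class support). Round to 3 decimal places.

Per-class precision (TP/(TP+FP)):
  class_0: TP=317, FP=69+73+103=245 → 317/562 = 0.5641
  class_1: TP=134, FP=120+68+85=273 → 134/407 = 0.3292
  class_2: TP=146, FP=114+72+86=272 → 146/418 = 0.3493
  class_3: TP=231, FP=118+75+68=261 → 231/492 = 0.4695
Weighted-precision = Σ (supportᵢ/N)·precisionᵢ with N=1879: (669/1879)·0.5641 + (350/1879)·0.3292 + (355/1879)·0.3493 + (505/1879)·0.4695 = 0.454

0.454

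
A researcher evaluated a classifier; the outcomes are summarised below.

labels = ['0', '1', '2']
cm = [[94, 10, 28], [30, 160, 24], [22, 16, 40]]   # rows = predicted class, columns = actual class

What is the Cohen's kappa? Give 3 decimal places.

0.514

Observed agreement pₒ = trace/N = 294/424 = 0.6934
Expected agreement pₑ = Σ (rowᵢ·colᵢ)/N² = (146·132 + 186·214 + 92·78)/424² = 0.3685
κ = (pₒ − pₑ)/(1 − pₑ) = (0.6934 − 0.3685)/(1 − 0.3685) = 0.514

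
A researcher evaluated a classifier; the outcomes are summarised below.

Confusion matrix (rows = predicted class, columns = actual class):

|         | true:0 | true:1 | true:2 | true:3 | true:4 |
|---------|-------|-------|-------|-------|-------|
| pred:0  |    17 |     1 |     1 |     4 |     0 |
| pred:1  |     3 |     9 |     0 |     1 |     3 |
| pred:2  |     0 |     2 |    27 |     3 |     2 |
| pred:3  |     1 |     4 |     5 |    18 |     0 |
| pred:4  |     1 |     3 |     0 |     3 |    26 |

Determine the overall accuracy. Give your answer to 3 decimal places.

Accuracy = trace / total = (17+9+27+18+26=97) / 134 = 97/134 = 0.724

0.724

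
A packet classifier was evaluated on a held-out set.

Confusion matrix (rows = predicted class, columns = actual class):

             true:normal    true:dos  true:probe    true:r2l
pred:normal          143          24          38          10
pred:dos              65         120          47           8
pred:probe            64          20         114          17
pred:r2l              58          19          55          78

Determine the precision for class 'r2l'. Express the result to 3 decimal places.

0.371

Treat 'r2l' as positive and all other classes as negative.
precision = TP/(TP+FP).
r2l: TP=78, FP=58+19+55=132 → 78/210 = 0.3714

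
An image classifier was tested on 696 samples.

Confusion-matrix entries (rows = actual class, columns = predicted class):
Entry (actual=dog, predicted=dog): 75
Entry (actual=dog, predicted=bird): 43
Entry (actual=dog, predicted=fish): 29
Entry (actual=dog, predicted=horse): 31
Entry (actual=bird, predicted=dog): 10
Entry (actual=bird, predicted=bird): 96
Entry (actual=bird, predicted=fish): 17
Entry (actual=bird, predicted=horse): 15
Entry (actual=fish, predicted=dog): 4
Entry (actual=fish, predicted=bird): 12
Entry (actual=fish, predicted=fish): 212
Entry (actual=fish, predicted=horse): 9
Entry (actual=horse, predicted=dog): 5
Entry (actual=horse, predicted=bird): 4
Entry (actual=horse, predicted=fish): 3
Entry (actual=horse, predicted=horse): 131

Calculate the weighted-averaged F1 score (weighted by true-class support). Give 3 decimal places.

Per-class F1 score (2·TP/(2·TP+FP+FN)):
  dog: TP=75, FP=10+4+5=19, FN=43+29+31=103 → 150/272 = 0.5515
  bird: TP=96, FP=43+12+4=59, FN=10+17+15=42 → 192/293 = 0.6553
  fish: TP=212, FP=29+17+3=49, FN=4+12+9=25 → 424/498 = 0.8514
  horse: TP=131, FP=31+15+9=55, FN=5+4+3=12 → 262/329 = 0.7964
Weighted-F1 score = Σ (supportᵢ/N)·F1 scoreᵢ with N=696: (178/696)·0.5515 + (138/696)·0.6553 + (237/696)·0.8514 + (143/696)·0.7964 = 0.725

0.725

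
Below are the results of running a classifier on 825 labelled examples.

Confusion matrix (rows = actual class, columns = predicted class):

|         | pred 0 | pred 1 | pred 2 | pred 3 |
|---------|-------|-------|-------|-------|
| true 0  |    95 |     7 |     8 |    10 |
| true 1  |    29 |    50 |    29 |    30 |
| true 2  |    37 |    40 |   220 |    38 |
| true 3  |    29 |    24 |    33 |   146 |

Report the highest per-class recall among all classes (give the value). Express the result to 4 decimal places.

0.7917

Per-class recall (TP/(TP+FN)):
  0: TP=95, FN=7+8+10=25 → 95/120 = 0.79167
  1: TP=50, FN=29+29+30=88 → 50/138 = 0.36232
  2: TP=220, FN=37+40+38=115 → 220/335 = 0.65672
  3: TP=146, FN=29+24+33=86 → 146/232 = 0.62931
Highest is class '0' with recall = 0.7917.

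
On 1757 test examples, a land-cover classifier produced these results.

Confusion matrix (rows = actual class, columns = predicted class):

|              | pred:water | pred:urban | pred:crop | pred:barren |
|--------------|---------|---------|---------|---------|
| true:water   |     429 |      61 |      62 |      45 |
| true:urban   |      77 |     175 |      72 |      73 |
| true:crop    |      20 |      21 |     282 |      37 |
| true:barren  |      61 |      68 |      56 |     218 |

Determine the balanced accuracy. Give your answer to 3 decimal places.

Balanced accuracy = mean of per-class recall.
  water: recall = 429/597 = 0.7186
  urban: recall = 175/397 = 0.4408
  crop: recall = 282/360 = 0.7833
  barren: recall = 218/403 = 0.5409
Mean = (0.7186 + 0.4408 + 0.7833 + 0.5409) / 4 = 0.621

0.621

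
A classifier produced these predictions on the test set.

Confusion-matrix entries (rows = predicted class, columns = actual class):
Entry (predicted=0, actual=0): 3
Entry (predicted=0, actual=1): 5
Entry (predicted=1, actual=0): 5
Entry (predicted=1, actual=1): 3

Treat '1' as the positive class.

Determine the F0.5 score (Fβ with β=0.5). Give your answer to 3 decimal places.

0.375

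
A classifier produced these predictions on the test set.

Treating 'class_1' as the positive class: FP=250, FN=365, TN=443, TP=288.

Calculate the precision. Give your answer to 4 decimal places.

Precision = TP/(TP+FP) = 288/(288+250) = 288/538 = 0.5353

0.5353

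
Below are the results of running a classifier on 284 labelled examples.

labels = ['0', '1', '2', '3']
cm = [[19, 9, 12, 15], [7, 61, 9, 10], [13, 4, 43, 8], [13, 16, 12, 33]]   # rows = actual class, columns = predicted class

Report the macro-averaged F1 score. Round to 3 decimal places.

Per-class F1 score (2·TP/(2·TP+FP+FN)):
  0: TP=19, FP=7+13+13=33, FN=9+12+15=36 → 38/107 = 0.3551
  1: TP=61, FP=9+4+16=29, FN=7+9+10=26 → 122/177 = 0.6893
  2: TP=43, FP=12+9+12=33, FN=13+4+8=25 → 86/144 = 0.5972
  3: TP=33, FP=15+10+8=33, FN=13+16+12=41 → 66/140 = 0.4714
Macro-F1 score = mean = (0.3551 + 0.6893 + 0.5972 + 0.4714) / 4 = 0.528

0.528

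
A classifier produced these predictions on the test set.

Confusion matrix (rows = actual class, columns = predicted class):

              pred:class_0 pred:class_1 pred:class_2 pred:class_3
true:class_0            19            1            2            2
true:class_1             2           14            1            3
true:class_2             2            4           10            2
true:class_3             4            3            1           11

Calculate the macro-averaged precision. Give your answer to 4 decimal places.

Per-class precision (TP/(TP+FP)):
  class_0: TP=19, FP=2+2+4=8 → 19/27 = 0.70370
  class_1: TP=14, FP=1+4+3=8 → 14/22 = 0.63636
  class_2: TP=10, FP=2+1+1=4 → 10/14 = 0.71429
  class_3: TP=11, FP=2+3+2=7 → 11/18 = 0.61111
Macro-precision = mean = (0.70370 + 0.63636 + 0.71429 + 0.61111) / 4 = 0.6664

0.6664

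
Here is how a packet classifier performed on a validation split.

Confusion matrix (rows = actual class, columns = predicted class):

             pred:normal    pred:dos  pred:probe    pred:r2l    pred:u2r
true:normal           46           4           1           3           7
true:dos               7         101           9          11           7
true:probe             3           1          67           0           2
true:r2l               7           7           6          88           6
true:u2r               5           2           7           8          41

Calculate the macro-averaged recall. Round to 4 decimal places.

0.7686

Per-class recall (TP/(TP+FN)):
  normal: TP=46, FN=4+1+3+7=15 → 46/61 = 0.75410
  dos: TP=101, FN=7+9+11+7=34 → 101/135 = 0.74815
  probe: TP=67, FN=3+1+0+2=6 → 67/73 = 0.91781
  r2l: TP=88, FN=7+7+6+6=26 → 88/114 = 0.77193
  u2r: TP=41, FN=5+2+7+8=22 → 41/63 = 0.65079
Macro-recall = mean = (0.75410 + 0.74815 + 0.91781 + 0.77193 + 0.65079) / 5 = 0.7686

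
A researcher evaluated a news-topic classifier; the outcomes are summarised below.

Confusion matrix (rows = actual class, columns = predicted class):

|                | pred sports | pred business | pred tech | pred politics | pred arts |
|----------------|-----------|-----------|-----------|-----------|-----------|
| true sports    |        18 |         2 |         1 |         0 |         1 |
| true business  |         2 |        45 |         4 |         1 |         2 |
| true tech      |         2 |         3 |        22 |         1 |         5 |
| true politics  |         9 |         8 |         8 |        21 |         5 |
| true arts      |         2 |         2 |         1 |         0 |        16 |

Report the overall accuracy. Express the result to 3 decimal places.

Accuracy = trace / total = (18+45+22+21+16=122) / 181 = 122/181 = 0.674

0.674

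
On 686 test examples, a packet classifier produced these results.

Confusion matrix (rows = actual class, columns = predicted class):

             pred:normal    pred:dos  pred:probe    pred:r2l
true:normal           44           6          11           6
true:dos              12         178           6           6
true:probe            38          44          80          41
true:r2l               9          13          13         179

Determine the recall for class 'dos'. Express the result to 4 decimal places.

Treat 'dos' as positive and all other classes as negative.
recall = TP/(TP+FN).
dos: TP=178, FN=12+6+6=24 → 178/202 = 0.88119

0.8812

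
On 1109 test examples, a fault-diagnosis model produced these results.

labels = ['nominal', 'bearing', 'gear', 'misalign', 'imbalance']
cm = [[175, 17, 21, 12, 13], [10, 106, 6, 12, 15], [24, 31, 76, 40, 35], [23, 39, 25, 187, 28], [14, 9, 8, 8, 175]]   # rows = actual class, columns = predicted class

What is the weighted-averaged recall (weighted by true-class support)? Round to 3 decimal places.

0.648

Per-class recall (TP/(TP+FN)):
  nominal: TP=175, FN=17+21+12+13=63 → 175/238 = 0.7353
  bearing: TP=106, FN=10+6+12+15=43 → 106/149 = 0.7114
  gear: TP=76, FN=24+31+40+35=130 → 76/206 = 0.3689
  misalign: TP=187, FN=23+39+25+28=115 → 187/302 = 0.6192
  imbalance: TP=175, FN=14+9+8+8=39 → 175/214 = 0.8178
Weighted-recall = Σ (supportᵢ/N)·recallᵢ with N=1109: (238/1109)·0.7353 + (149/1109)·0.7114 + (206/1109)·0.3689 + (302/1109)·0.6192 + (214/1109)·0.8178 = 0.648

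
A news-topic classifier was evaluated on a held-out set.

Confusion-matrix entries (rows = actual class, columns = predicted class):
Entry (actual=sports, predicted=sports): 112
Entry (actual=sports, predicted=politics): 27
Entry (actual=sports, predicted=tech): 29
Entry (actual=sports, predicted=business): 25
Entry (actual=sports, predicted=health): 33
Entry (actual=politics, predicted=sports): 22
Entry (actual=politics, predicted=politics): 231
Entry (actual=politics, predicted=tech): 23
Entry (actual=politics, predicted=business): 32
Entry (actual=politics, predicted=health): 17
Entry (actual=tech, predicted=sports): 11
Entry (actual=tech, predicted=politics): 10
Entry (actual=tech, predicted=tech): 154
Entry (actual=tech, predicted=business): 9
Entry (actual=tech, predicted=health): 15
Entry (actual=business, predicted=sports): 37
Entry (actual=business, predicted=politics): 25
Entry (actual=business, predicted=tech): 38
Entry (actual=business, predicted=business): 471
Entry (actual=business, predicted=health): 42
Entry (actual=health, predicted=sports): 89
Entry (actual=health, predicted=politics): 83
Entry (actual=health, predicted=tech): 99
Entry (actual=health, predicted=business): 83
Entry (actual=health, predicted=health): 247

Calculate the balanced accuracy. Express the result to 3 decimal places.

Balanced accuracy = mean of per-class recall.
  sports: recall = 112/226 = 0.4956
  politics: recall = 231/325 = 0.7108
  tech: recall = 154/199 = 0.7739
  business: recall = 471/613 = 0.7684
  health: recall = 247/601 = 0.4110
Mean = (0.4956 + 0.7108 + 0.7739 + 0.7684 + 0.4110) / 5 = 0.632

0.632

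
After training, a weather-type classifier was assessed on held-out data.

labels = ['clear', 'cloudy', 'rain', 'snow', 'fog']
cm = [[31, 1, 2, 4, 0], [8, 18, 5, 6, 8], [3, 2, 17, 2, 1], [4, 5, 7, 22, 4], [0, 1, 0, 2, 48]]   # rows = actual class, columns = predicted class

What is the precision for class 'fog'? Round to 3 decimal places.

Take TP from the diagonal, FP from the rest of the 'fog' prediction marginal, FN from the rest of the 'fog' actual marginal.
precision = TP/(TP+FP).
fog: TP=48, FP=0+8+1+4=13 → 48/61 = 0.7869

0.787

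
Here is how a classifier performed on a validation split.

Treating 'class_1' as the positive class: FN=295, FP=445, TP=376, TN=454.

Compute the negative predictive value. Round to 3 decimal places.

NPV = TN/(TN+FN) = 454/(454+295) = 0.606

0.606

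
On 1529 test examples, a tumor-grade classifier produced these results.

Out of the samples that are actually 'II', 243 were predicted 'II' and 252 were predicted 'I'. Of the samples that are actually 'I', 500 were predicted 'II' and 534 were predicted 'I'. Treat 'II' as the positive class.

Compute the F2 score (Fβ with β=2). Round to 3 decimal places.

0.446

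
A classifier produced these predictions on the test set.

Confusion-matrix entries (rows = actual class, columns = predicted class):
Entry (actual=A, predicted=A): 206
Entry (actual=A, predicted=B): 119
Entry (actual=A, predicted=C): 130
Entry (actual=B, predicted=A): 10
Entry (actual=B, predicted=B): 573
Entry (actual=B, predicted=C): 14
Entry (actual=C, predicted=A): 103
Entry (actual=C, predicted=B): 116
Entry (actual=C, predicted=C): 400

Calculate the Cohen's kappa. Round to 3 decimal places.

Observed agreement pₒ = trace/N = 1179/1671 = 0.7056
Expected agreement pₑ = Σ (rowᵢ·colᵢ)/N² = (455·319 + 597·808 + 619·544)/1671² = 0.3453
κ = (pₒ − pₑ)/(1 − pₑ) = (0.7056 − 0.3453)/(1 − 0.3453) = 0.550

0.550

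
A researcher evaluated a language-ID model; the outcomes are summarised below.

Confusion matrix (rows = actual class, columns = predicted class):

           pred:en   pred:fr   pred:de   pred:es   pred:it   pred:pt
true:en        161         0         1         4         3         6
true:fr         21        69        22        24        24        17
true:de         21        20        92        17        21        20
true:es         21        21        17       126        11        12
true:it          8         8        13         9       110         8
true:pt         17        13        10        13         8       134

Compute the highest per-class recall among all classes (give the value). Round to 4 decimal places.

Per-class recall (TP/(TP+FN)):
  en: TP=161, FN=0+1+4+3+6=14 → 161/175 = 0.92000
  fr: TP=69, FN=21+22+24+24+17=108 → 69/177 = 0.38983
  de: TP=92, FN=21+20+17+21+20=99 → 92/191 = 0.48168
  es: TP=126, FN=21+21+17+11+12=82 → 126/208 = 0.60577
  it: TP=110, FN=8+8+13+9+8=46 → 110/156 = 0.70513
  pt: TP=134, FN=17+13+10+13+8=61 → 134/195 = 0.68718
Highest is class 'en' with recall = 0.9200.

0.9200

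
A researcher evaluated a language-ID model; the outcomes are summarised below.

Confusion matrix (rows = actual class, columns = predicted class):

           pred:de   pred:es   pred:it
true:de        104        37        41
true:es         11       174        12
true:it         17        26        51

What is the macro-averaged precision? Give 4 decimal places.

Per-class precision (TP/(TP+FP)):
  de: TP=104, FP=11+17=28 → 104/132 = 0.78788
  es: TP=174, FP=37+26=63 → 174/237 = 0.73418
  it: TP=51, FP=41+12=53 → 51/104 = 0.49038
Macro-precision = mean = (0.78788 + 0.73418 + 0.49038) / 3 = 0.6708

0.6708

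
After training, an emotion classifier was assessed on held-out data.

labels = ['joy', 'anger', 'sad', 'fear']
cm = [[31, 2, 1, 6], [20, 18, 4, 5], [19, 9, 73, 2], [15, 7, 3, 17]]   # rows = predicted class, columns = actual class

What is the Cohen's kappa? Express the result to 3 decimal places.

0.449

Observed agreement pₒ = trace/N = 139/232 = 0.5991
Expected agreement pₑ = Σ (rowᵢ·colᵢ)/N² = (85·40 + 36·47 + 81·103 + 30·42)/232² = 0.2730
κ = (pₒ − pₑ)/(1 − pₑ) = (0.5991 − 0.2730)/(1 − 0.2730) = 0.449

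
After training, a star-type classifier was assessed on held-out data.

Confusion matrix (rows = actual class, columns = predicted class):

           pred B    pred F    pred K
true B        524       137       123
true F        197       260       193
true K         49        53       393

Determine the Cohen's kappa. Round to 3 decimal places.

Observed agreement pₒ = trace/N = 1177/1929 = 0.6102
Expected agreement pₑ = Σ (rowᵢ·colᵢ)/N² = (784·770 + 650·450 + 495·709)/1929² = 0.3352
κ = (pₒ − pₑ)/(1 − pₑ) = (0.6102 − 0.3352)/(1 − 0.3352) = 0.414

0.414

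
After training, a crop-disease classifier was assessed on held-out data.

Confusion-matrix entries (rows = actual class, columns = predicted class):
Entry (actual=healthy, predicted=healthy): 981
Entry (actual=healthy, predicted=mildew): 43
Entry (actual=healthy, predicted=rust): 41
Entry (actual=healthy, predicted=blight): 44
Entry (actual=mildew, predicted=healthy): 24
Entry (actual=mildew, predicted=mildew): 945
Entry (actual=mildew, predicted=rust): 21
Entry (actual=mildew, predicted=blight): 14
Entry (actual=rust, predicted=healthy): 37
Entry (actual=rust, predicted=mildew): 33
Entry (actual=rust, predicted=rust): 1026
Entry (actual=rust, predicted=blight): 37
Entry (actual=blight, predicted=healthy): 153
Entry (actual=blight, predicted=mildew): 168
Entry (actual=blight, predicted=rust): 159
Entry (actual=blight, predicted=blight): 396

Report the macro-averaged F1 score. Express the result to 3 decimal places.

Per-class F1 score (2·TP/(2·TP+FP+FN)):
  healthy: TP=981, FP=24+37+153=214, FN=43+41+44=128 → 1962/2304 = 0.8516
  mildew: TP=945, FP=43+33+168=244, FN=24+21+14=59 → 1890/2193 = 0.8618
  rust: TP=1026, FP=41+21+159=221, FN=37+33+37=107 → 2052/2380 = 0.8622
  blight: TP=396, FP=44+14+37=95, FN=153+168+159=480 → 792/1367 = 0.5794
Macro-F1 score = mean = (0.8516 + 0.8618 + 0.8622 + 0.5794) / 4 = 0.789

0.789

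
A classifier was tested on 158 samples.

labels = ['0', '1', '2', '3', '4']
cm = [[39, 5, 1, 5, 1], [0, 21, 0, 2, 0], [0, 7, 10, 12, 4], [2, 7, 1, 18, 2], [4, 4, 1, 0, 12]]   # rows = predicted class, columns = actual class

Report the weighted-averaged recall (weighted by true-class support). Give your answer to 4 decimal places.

Per-class recall (TP/(TP+FN)):
  0: TP=39, FN=0+0+2+4=6 → 39/45 = 0.86667
  1: TP=21, FN=5+7+7+4=23 → 21/44 = 0.47727
  2: TP=10, FN=1+0+1+1=3 → 10/13 = 0.76923
  3: TP=18, FN=5+2+12+0=19 → 18/37 = 0.48649
  4: TP=12, FN=1+0+4+2=7 → 12/19 = 0.63158
Weighted-recall = Σ (supportᵢ/N)·recallᵢ with N=158: (45/158)·0.86667 + (44/158)·0.47727 + (13/158)·0.76923 + (37/158)·0.48649 + (19/158)·0.63158 = 0.6329

0.6329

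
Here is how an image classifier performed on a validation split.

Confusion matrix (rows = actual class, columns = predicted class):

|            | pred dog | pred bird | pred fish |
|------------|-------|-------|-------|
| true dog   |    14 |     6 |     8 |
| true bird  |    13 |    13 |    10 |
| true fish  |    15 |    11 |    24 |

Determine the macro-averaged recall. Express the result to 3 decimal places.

0.447

Per-class recall (TP/(TP+FN)):
  dog: TP=14, FN=6+8=14 → 14/28 = 0.5000
  bird: TP=13, FN=13+10=23 → 13/36 = 0.3611
  fish: TP=24, FN=15+11=26 → 24/50 = 0.4800
Macro-recall = mean = (0.5000 + 0.3611 + 0.4800) / 3 = 0.447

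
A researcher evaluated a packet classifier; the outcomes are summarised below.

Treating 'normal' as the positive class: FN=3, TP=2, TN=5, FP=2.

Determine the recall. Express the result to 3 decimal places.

0.400

Recall = TP/(TP+FN) = 2/(2+3) = 2/5 = 0.400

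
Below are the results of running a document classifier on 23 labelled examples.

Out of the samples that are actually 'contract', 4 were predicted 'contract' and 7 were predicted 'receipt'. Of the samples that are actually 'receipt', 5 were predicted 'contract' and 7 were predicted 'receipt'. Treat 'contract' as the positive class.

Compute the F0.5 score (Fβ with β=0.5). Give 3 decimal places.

Fβ = (1+β²)·TP / ((1+β²)·TP + β²·FN + FP), with β²=1/4
= 1.25·4 / (1.25·4 + 0.25·7 + 5) = 0.426

0.426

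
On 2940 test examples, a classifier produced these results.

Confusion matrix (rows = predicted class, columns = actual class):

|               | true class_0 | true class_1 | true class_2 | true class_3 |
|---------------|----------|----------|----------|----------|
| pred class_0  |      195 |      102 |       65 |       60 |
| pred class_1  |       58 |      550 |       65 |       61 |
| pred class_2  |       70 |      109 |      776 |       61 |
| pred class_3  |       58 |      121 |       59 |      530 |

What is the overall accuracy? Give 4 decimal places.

0.6976

Accuracy = trace / total = (195+550+776+530=2051) / 2940 = 2051/2940 = 0.6976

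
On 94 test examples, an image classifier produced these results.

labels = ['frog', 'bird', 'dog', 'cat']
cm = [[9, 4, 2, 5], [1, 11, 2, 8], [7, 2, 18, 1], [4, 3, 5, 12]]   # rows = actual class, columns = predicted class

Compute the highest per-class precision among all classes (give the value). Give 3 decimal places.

0.667

Per-class precision (TP/(TP+FP)):
  frog: TP=9, FP=1+7+4=12 → 9/21 = 0.4286
  bird: TP=11, FP=4+2+3=9 → 11/20 = 0.5500
  dog: TP=18, FP=2+2+5=9 → 18/27 = 0.6667
  cat: TP=12, FP=5+8+1=14 → 12/26 = 0.4615
Highest is class 'dog' with precision = 0.667.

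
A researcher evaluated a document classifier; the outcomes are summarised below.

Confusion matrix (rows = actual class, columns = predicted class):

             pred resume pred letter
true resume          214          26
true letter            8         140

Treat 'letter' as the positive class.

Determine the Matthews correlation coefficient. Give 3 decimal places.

0.822

MCC = (TP·TN − FP·FN) / √((TP+FP)(TP+FN)(TN+FP)(TN+FN))
Numerator = 140·214 − 26·8 = 29752
Denominator = √(166·148·240·222) = √1308983040 = 36179.8706
MCC = 29752 / 36179.8706 = 0.822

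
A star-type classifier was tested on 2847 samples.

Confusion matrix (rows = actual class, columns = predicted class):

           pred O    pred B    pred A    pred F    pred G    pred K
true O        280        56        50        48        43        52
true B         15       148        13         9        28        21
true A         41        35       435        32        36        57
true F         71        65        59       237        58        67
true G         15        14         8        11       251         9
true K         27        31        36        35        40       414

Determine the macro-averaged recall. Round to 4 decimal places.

Per-class recall (TP/(TP+FN)):
  O: TP=280, FN=56+50+48+43+52=249 → 280/529 = 0.52930
  B: TP=148, FN=15+13+9+28+21=86 → 148/234 = 0.63248
  A: TP=435, FN=41+35+32+36+57=201 → 435/636 = 0.68396
  F: TP=237, FN=71+65+59+58+67=320 → 237/557 = 0.42549
  G: TP=251, FN=15+14+8+11+9=57 → 251/308 = 0.81494
  K: TP=414, FN=27+31+36+35+40=169 → 414/583 = 0.71012
Macro-recall = mean = (0.52930 + 0.63248 + 0.68396 + 0.42549 + 0.81494 + 0.71012) / 6 = 0.6327

0.6327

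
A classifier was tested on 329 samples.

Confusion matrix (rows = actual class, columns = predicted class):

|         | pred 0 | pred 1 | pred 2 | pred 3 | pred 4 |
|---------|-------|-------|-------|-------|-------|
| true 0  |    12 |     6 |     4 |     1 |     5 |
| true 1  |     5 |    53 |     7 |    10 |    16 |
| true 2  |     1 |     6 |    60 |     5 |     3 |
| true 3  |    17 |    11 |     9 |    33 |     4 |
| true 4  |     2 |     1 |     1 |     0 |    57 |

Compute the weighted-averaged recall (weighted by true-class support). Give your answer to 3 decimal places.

0.653

Per-class recall (TP/(TP+FN)):
  0: TP=12, FN=6+4+1+5=16 → 12/28 = 0.4286
  1: TP=53, FN=5+7+10+16=38 → 53/91 = 0.5824
  2: TP=60, FN=1+6+5+3=15 → 60/75 = 0.8000
  3: TP=33, FN=17+11+9+4=41 → 33/74 = 0.4459
  4: TP=57, FN=2+1+1+0=4 → 57/61 = 0.9344
Weighted-recall = Σ (supportᵢ/N)·recallᵢ with N=329: (28/329)·0.4286 + (91/329)·0.5824 + (75/329)·0.8000 + (74/329)·0.4459 + (61/329)·0.9344 = 0.653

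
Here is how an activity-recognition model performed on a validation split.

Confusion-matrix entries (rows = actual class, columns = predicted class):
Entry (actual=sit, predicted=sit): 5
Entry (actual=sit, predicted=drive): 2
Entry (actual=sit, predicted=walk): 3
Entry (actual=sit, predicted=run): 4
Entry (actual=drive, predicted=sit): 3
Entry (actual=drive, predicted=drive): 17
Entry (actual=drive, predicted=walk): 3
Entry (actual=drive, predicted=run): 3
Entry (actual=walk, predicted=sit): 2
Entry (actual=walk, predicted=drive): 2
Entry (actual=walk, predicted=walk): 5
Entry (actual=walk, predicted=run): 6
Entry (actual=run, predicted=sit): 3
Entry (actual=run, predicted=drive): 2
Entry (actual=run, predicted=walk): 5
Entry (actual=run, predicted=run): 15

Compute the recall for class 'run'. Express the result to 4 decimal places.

Treat 'run' as positive and all other classes as negative.
recall = TP/(TP+FN).
run: TP=15, FN=3+2+5=10 → 15/25 = 0.60000

0.6000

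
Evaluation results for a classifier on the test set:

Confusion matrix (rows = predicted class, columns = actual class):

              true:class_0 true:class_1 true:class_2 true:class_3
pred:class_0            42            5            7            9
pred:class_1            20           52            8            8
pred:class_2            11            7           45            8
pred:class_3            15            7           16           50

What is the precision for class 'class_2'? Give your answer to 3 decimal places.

0.634

precision = TP/(TP+FP).
class_2: TP=45, FP=11+7+8=26 → 45/71 = 0.6338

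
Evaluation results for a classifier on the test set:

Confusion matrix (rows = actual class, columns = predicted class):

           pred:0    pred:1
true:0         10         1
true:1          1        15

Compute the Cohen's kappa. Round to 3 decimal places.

0.847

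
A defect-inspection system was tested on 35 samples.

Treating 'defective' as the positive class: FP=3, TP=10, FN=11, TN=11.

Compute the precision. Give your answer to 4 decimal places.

Precision = TP/(TP+FP) = 10/(10+3) = 10/13 = 0.7692

0.7692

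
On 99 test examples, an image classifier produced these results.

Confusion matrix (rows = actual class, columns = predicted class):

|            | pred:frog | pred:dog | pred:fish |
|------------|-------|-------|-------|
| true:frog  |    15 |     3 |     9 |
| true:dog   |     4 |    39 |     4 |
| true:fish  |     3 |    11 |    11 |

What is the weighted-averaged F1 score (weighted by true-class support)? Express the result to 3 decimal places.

0.651

Per-class F1 score (2·TP/(2·TP+FP+FN)):
  frog: TP=15, FP=4+3=7, FN=3+9=12 → 30/49 = 0.6122
  dog: TP=39, FP=3+11=14, FN=4+4=8 → 78/100 = 0.7800
  fish: TP=11, FP=9+4=13, FN=3+11=14 → 22/49 = 0.4490
Weighted-F1 score = Σ (supportᵢ/N)·F1 scoreᵢ with N=99: (27/99)·0.6122 + (47/99)·0.7800 + (25/99)·0.4490 = 0.651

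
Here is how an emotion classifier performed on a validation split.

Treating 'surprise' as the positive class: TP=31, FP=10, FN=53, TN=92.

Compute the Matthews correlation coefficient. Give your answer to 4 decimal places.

0.3253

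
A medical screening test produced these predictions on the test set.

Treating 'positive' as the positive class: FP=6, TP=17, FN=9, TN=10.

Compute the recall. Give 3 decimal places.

Recall = TP/(TP+FN) = 17/(17+9) = 17/26 = 0.654

0.654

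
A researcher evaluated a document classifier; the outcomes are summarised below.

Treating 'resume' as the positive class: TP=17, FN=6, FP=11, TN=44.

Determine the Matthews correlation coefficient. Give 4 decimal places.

0.5125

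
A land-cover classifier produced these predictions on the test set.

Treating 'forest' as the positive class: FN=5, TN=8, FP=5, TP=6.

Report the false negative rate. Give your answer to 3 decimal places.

0.455

FNR = FN/(FN+TP) = 5/(5+6) = 0.455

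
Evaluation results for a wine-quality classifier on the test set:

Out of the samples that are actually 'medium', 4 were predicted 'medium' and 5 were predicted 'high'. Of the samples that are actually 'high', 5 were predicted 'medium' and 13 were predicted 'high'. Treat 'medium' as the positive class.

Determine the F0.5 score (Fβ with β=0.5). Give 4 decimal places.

Fβ = (1+β²)·TP / ((1+β²)·TP + β²·FN + FP), with β²=1/4
= 1.25·4 / (1.25·4 + 0.25·5 + 5) = 0.4444

0.4444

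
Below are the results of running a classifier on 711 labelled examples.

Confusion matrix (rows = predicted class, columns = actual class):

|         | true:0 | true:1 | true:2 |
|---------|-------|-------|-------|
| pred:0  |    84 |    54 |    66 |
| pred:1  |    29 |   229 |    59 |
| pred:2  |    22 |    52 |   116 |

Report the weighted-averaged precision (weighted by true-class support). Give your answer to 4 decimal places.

Per-class precision (TP/(TP+FP)):
  0: TP=84, FP=54+66=120 → 84/204 = 0.41176
  1: TP=229, FP=29+59=88 → 229/317 = 0.72240
  2: TP=116, FP=22+52=74 → 116/190 = 0.61053
Weighted-precision = Σ (supportᵢ/N)·precisionᵢ with N=711: (135/711)·0.41176 + (335/711)·0.72240 + (241/711)·0.61053 = 0.6255

0.6255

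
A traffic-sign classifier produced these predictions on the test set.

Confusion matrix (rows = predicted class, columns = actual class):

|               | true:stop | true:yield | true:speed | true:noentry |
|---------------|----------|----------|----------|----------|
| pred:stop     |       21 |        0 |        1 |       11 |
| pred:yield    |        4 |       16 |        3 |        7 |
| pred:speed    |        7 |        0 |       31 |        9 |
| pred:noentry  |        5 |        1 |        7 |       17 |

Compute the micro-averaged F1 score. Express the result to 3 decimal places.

Micro-averaging pools counts across classes: ΣTP=85, ΣFP=55, ΣFN=55.
Micro-F1 score = 2·TP/(2·TP+FP+FN) on pooled counts = 0.607 (equals overall accuracy in single-label multiclass).

0.607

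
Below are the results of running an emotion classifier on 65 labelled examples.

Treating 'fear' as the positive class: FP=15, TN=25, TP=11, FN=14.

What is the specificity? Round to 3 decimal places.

0.625

Specificity = TN/(TN+FP) = 25/(25+15) = 0.625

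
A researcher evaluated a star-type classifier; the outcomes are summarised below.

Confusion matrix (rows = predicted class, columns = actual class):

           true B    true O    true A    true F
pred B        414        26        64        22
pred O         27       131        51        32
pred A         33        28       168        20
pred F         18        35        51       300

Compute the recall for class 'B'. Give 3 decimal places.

0.841

One-vs-rest for 'B': TP = diagonal; FP = other classes predicted 'B'; FN = 'B' predicted as other.
recall = TP/(TP+FN).
B: TP=414, FN=27+33+18=78 → 414/492 = 0.8415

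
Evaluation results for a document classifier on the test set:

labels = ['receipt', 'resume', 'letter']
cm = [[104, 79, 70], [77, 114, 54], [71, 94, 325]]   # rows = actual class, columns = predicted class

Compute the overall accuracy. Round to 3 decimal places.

Accuracy = trace / total = (104+114+325=543) / 988 = 543/988 = 0.550

0.550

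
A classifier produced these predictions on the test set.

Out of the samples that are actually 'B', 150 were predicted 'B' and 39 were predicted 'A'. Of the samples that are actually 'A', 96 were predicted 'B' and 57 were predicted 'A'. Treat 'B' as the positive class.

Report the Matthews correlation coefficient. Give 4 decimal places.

MCC = (TP·TN − FP·FN) / √((TP+FP)(TP+FN)(TN+FP)(TN+FN))
Numerator = 150·57 − 96·39 = 4806
Denominator = √(246·189·153·96) = √682903872 = 26132.4295
MCC = 4806 / 26132.4295 = 0.1839

0.1839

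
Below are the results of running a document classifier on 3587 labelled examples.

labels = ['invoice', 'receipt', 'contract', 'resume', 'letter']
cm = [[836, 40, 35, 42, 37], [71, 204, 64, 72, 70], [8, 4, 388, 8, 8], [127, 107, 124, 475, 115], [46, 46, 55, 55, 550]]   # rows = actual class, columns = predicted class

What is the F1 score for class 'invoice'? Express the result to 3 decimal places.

Take TP from the diagonal, FP from the rest of the 'invoice' prediction marginal, FN from the rest of the 'invoice' actual marginal.
F1 score = 2·TP/(2·TP+FP+FN).
invoice: TP=836, FP=71+8+127+46=252, FN=40+35+42+37=154 → 1672/2078 = 0.8046

0.805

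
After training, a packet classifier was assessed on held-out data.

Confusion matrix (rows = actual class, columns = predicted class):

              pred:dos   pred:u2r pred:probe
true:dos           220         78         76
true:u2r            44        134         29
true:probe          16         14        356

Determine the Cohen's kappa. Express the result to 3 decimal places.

Observed agreement pₒ = trace/N = 710/967 = 0.7342
Expected agreement pₑ = Σ (rowᵢ·colᵢ)/N² = (374·280 + 207·226 + 386·461)/967² = 0.3523
κ = (pₒ − pₑ)/(1 − pₑ) = (0.7342 − 0.3523)/(1 − 0.3523) = 0.590

0.590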